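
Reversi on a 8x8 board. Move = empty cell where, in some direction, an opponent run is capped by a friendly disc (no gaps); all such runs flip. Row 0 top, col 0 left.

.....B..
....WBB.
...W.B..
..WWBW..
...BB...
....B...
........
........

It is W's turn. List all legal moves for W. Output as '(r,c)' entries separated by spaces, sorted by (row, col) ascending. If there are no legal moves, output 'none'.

Answer: (1,7) (3,6) (4,5) (5,3) (5,5) (6,5)

Derivation:
(0,4): no bracket -> illegal
(0,6): no bracket -> illegal
(0,7): no bracket -> illegal
(1,7): flips 2 -> legal
(2,4): no bracket -> illegal
(2,6): no bracket -> illegal
(2,7): no bracket -> illegal
(3,6): flips 1 -> legal
(4,2): no bracket -> illegal
(4,5): flips 1 -> legal
(5,2): no bracket -> illegal
(5,3): flips 2 -> legal
(5,5): flips 1 -> legal
(6,3): no bracket -> illegal
(6,4): no bracket -> illegal
(6,5): flips 2 -> legal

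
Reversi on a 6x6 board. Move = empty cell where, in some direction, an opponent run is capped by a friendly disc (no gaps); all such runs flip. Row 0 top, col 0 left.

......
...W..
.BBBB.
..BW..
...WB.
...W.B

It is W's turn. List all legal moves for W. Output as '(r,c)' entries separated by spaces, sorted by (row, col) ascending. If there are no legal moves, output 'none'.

Answer: (1,0) (1,1) (1,5) (3,1) (3,5) (4,5)

Derivation:
(1,0): flips 2 -> legal
(1,1): flips 1 -> legal
(1,2): no bracket -> illegal
(1,4): no bracket -> illegal
(1,5): flips 1 -> legal
(2,0): no bracket -> illegal
(2,5): no bracket -> illegal
(3,0): no bracket -> illegal
(3,1): flips 2 -> legal
(3,4): no bracket -> illegal
(3,5): flips 2 -> legal
(4,1): no bracket -> illegal
(4,2): no bracket -> illegal
(4,5): flips 1 -> legal
(5,4): no bracket -> illegal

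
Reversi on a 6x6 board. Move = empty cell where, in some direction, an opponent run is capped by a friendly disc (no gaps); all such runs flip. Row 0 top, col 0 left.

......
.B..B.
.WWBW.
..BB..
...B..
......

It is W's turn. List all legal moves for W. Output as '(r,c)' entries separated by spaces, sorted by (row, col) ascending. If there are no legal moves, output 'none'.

Answer: (0,0) (0,1) (0,4) (4,2) (4,4) (5,4)

Derivation:
(0,0): flips 1 -> legal
(0,1): flips 1 -> legal
(0,2): no bracket -> illegal
(0,3): no bracket -> illegal
(0,4): flips 1 -> legal
(0,5): no bracket -> illegal
(1,0): no bracket -> illegal
(1,2): no bracket -> illegal
(1,3): no bracket -> illegal
(1,5): no bracket -> illegal
(2,0): no bracket -> illegal
(2,5): no bracket -> illegal
(3,1): no bracket -> illegal
(3,4): no bracket -> illegal
(4,1): no bracket -> illegal
(4,2): flips 2 -> legal
(4,4): flips 1 -> legal
(5,2): no bracket -> illegal
(5,3): no bracket -> illegal
(5,4): flips 2 -> legal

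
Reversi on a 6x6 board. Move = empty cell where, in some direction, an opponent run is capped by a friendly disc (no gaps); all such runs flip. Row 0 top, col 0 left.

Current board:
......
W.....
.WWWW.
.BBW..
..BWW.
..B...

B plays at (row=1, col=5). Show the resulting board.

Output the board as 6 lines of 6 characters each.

Answer: ......
W....B
.WWWB.
.BBB..
..BWW.
..B...

Derivation:
Place B at (1,5); scan 8 dirs for brackets.
Dir NW: first cell '.' (not opp) -> no flip
Dir N: first cell '.' (not opp) -> no flip
Dir NE: edge -> no flip
Dir W: first cell '.' (not opp) -> no flip
Dir E: edge -> no flip
Dir SW: opp run (2,4) (3,3) capped by B -> flip
Dir S: first cell '.' (not opp) -> no flip
Dir SE: edge -> no flip
All flips: (2,4) (3,3)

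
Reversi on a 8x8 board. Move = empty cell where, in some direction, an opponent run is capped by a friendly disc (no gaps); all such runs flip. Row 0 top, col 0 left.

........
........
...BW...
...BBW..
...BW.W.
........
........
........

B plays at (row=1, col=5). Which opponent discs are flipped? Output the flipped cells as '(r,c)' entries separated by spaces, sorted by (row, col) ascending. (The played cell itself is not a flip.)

Answer: (2,4)

Derivation:
Dir NW: first cell '.' (not opp) -> no flip
Dir N: first cell '.' (not opp) -> no flip
Dir NE: first cell '.' (not opp) -> no flip
Dir W: first cell '.' (not opp) -> no flip
Dir E: first cell '.' (not opp) -> no flip
Dir SW: opp run (2,4) capped by B -> flip
Dir S: first cell '.' (not opp) -> no flip
Dir SE: first cell '.' (not opp) -> no flip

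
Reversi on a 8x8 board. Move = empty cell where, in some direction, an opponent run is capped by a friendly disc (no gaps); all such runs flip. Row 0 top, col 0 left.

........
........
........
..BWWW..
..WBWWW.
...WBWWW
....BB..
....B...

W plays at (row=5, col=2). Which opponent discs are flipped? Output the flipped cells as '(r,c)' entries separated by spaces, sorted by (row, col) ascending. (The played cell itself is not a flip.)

Dir NW: first cell '.' (not opp) -> no flip
Dir N: first cell 'W' (not opp) -> no flip
Dir NE: opp run (4,3) capped by W -> flip
Dir W: first cell '.' (not opp) -> no flip
Dir E: first cell 'W' (not opp) -> no flip
Dir SW: first cell '.' (not opp) -> no flip
Dir S: first cell '.' (not opp) -> no flip
Dir SE: first cell '.' (not opp) -> no flip

Answer: (4,3)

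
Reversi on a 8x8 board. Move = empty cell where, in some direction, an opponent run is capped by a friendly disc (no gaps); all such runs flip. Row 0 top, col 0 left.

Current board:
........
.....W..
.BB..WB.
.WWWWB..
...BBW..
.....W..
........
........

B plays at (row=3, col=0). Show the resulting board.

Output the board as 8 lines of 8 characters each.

Answer: ........
.....W..
.BB..WB.
BBBBBB..
...BBW..
.....W..
........
........

Derivation:
Place B at (3,0); scan 8 dirs for brackets.
Dir NW: edge -> no flip
Dir N: first cell '.' (not opp) -> no flip
Dir NE: first cell 'B' (not opp) -> no flip
Dir W: edge -> no flip
Dir E: opp run (3,1) (3,2) (3,3) (3,4) capped by B -> flip
Dir SW: edge -> no flip
Dir S: first cell '.' (not opp) -> no flip
Dir SE: first cell '.' (not opp) -> no flip
All flips: (3,1) (3,2) (3,3) (3,4)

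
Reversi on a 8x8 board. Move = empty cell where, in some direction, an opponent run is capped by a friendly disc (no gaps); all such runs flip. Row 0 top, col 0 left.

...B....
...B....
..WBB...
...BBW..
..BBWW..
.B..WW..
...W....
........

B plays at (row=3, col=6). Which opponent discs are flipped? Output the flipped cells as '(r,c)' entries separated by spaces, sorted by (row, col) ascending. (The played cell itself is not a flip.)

Answer: (3,5)

Derivation:
Dir NW: first cell '.' (not opp) -> no flip
Dir N: first cell '.' (not opp) -> no flip
Dir NE: first cell '.' (not opp) -> no flip
Dir W: opp run (3,5) capped by B -> flip
Dir E: first cell '.' (not opp) -> no flip
Dir SW: opp run (4,5) (5,4) (6,3), next='.' -> no flip
Dir S: first cell '.' (not opp) -> no flip
Dir SE: first cell '.' (not opp) -> no flip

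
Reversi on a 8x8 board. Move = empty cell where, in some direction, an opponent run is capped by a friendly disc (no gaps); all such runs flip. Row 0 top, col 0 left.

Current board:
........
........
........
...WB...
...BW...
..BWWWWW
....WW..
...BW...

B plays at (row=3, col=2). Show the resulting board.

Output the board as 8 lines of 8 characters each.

Answer: ........
........
........
..BBB...
...BW...
..BWWWWW
....WW..
...BW...

Derivation:
Place B at (3,2); scan 8 dirs for brackets.
Dir NW: first cell '.' (not opp) -> no flip
Dir N: first cell '.' (not opp) -> no flip
Dir NE: first cell '.' (not opp) -> no flip
Dir W: first cell '.' (not opp) -> no flip
Dir E: opp run (3,3) capped by B -> flip
Dir SW: first cell '.' (not opp) -> no flip
Dir S: first cell '.' (not opp) -> no flip
Dir SE: first cell 'B' (not opp) -> no flip
All flips: (3,3)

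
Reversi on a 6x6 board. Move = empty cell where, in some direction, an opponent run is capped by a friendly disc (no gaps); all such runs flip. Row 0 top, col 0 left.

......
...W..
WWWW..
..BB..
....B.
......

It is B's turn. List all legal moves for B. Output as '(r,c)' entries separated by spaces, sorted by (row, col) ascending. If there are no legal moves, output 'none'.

(0,2): no bracket -> illegal
(0,3): flips 2 -> legal
(0,4): no bracket -> illegal
(1,0): flips 1 -> legal
(1,1): flips 1 -> legal
(1,2): flips 1 -> legal
(1,4): flips 1 -> legal
(2,4): no bracket -> illegal
(3,0): no bracket -> illegal
(3,1): no bracket -> illegal
(3,4): no bracket -> illegal

Answer: (0,3) (1,0) (1,1) (1,2) (1,4)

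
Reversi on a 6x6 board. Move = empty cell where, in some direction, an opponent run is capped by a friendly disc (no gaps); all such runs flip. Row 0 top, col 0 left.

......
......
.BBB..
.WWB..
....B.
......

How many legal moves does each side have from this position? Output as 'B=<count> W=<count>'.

-- B to move --
(2,0): no bracket -> illegal
(3,0): flips 2 -> legal
(4,0): flips 1 -> legal
(4,1): flips 2 -> legal
(4,2): flips 1 -> legal
(4,3): flips 1 -> legal
B mobility = 5
-- W to move --
(1,0): flips 1 -> legal
(1,1): flips 1 -> legal
(1,2): flips 1 -> legal
(1,3): flips 1 -> legal
(1,4): flips 1 -> legal
(2,0): no bracket -> illegal
(2,4): no bracket -> illegal
(3,0): no bracket -> illegal
(3,4): flips 1 -> legal
(3,5): no bracket -> illegal
(4,2): no bracket -> illegal
(4,3): no bracket -> illegal
(4,5): no bracket -> illegal
(5,3): no bracket -> illegal
(5,4): no bracket -> illegal
(5,5): no bracket -> illegal
W mobility = 6

Answer: B=5 W=6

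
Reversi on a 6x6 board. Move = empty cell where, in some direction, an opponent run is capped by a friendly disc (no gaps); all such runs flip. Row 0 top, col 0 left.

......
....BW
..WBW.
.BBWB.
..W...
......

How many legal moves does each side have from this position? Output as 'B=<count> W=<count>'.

Answer: B=7 W=7

Derivation:
-- B to move --
(0,4): no bracket -> illegal
(0,5): no bracket -> illegal
(1,1): no bracket -> illegal
(1,2): flips 1 -> legal
(1,3): flips 1 -> legal
(2,1): flips 1 -> legal
(2,5): flips 1 -> legal
(3,5): no bracket -> illegal
(4,1): no bracket -> illegal
(4,3): flips 1 -> legal
(4,4): no bracket -> illegal
(5,1): no bracket -> illegal
(5,2): flips 1 -> legal
(5,3): flips 1 -> legal
B mobility = 7
-- W to move --
(0,3): no bracket -> illegal
(0,4): flips 1 -> legal
(0,5): no bracket -> illegal
(1,2): no bracket -> illegal
(1,3): flips 2 -> legal
(2,0): flips 1 -> legal
(2,1): no bracket -> illegal
(2,5): no bracket -> illegal
(3,0): flips 2 -> legal
(3,5): flips 1 -> legal
(4,0): flips 1 -> legal
(4,1): no bracket -> illegal
(4,3): no bracket -> illegal
(4,4): flips 1 -> legal
(4,5): no bracket -> illegal
W mobility = 7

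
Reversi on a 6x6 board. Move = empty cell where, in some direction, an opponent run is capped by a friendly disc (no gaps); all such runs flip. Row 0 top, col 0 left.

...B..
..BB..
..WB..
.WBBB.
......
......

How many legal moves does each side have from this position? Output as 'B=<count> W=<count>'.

-- B to move --
(1,1): flips 1 -> legal
(2,0): no bracket -> illegal
(2,1): flips 1 -> legal
(3,0): flips 1 -> legal
(4,0): flips 2 -> legal
(4,1): no bracket -> illegal
(4,2): no bracket -> illegal
B mobility = 4
-- W to move --
(0,1): no bracket -> illegal
(0,2): flips 1 -> legal
(0,4): flips 1 -> legal
(1,1): no bracket -> illegal
(1,4): no bracket -> illegal
(2,1): no bracket -> illegal
(2,4): flips 1 -> legal
(2,5): no bracket -> illegal
(3,5): flips 3 -> legal
(4,1): no bracket -> illegal
(4,2): flips 1 -> legal
(4,3): no bracket -> illegal
(4,4): flips 1 -> legal
(4,5): no bracket -> illegal
W mobility = 6

Answer: B=4 W=6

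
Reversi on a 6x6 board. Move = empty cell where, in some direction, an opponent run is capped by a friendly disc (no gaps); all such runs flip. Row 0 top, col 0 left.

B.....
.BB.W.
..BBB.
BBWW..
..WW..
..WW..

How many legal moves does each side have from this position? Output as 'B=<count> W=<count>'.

-- B to move --
(0,3): no bracket -> illegal
(0,4): flips 1 -> legal
(0,5): flips 1 -> legal
(1,3): no bracket -> illegal
(1,5): no bracket -> illegal
(2,1): no bracket -> illegal
(2,5): no bracket -> illegal
(3,4): flips 2 -> legal
(4,1): flips 1 -> legal
(4,4): flips 1 -> legal
(5,1): flips 2 -> legal
(5,4): no bracket -> illegal
B mobility = 6
-- W to move --
(0,1): no bracket -> illegal
(0,2): flips 2 -> legal
(0,3): no bracket -> illegal
(1,0): no bracket -> illegal
(1,3): flips 1 -> legal
(1,5): flips 1 -> legal
(2,0): flips 1 -> legal
(2,1): no bracket -> illegal
(2,5): no bracket -> illegal
(3,4): flips 1 -> legal
(3,5): no bracket -> illegal
(4,0): no bracket -> illegal
(4,1): no bracket -> illegal
W mobility = 5

Answer: B=6 W=5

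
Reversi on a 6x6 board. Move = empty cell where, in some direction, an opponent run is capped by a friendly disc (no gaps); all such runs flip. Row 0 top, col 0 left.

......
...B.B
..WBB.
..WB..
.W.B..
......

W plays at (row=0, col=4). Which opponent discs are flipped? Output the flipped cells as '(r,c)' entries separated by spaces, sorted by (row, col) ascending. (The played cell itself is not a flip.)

Dir NW: edge -> no flip
Dir N: edge -> no flip
Dir NE: edge -> no flip
Dir W: first cell '.' (not opp) -> no flip
Dir E: first cell '.' (not opp) -> no flip
Dir SW: opp run (1,3) capped by W -> flip
Dir S: first cell '.' (not opp) -> no flip
Dir SE: opp run (1,5), next=edge -> no flip

Answer: (1,3)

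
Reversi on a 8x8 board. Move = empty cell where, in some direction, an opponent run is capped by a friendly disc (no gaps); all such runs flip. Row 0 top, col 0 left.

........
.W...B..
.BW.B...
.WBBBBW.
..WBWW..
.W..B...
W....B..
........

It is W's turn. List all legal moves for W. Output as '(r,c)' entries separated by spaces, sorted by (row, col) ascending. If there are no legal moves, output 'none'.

(0,4): no bracket -> illegal
(0,5): no bracket -> illegal
(0,6): flips 3 -> legal
(1,0): no bracket -> illegal
(1,2): no bracket -> illegal
(1,3): no bracket -> illegal
(1,4): flips 2 -> legal
(1,6): no bracket -> illegal
(2,0): flips 1 -> legal
(2,3): flips 1 -> legal
(2,5): flips 1 -> legal
(2,6): flips 1 -> legal
(3,0): no bracket -> illegal
(4,1): no bracket -> illegal
(4,6): no bracket -> illegal
(5,2): no bracket -> illegal
(5,3): no bracket -> illegal
(5,5): no bracket -> illegal
(5,6): no bracket -> illegal
(6,3): flips 1 -> legal
(6,4): flips 1 -> legal
(6,6): no bracket -> illegal
(7,4): no bracket -> illegal
(7,5): no bracket -> illegal
(7,6): no bracket -> illegal

Answer: (0,6) (1,4) (2,0) (2,3) (2,5) (2,6) (6,3) (6,4)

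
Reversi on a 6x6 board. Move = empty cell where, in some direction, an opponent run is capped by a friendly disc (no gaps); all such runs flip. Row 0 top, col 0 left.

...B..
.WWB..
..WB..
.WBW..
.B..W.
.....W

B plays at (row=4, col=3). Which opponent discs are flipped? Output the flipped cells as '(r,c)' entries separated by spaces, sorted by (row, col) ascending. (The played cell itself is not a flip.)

Answer: (3,3)

Derivation:
Dir NW: first cell 'B' (not opp) -> no flip
Dir N: opp run (3,3) capped by B -> flip
Dir NE: first cell '.' (not opp) -> no flip
Dir W: first cell '.' (not opp) -> no flip
Dir E: opp run (4,4), next='.' -> no flip
Dir SW: first cell '.' (not opp) -> no flip
Dir S: first cell '.' (not opp) -> no flip
Dir SE: first cell '.' (not opp) -> no flip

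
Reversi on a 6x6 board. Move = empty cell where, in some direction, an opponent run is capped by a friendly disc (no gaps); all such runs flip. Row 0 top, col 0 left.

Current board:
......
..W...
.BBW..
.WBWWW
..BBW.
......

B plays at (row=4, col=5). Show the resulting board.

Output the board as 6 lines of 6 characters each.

Place B at (4,5); scan 8 dirs for brackets.
Dir NW: opp run (3,4) (2,3) (1,2), next='.' -> no flip
Dir N: opp run (3,5), next='.' -> no flip
Dir NE: edge -> no flip
Dir W: opp run (4,4) capped by B -> flip
Dir E: edge -> no flip
Dir SW: first cell '.' (not opp) -> no flip
Dir S: first cell '.' (not opp) -> no flip
Dir SE: edge -> no flip
All flips: (4,4)

Answer: ......
..W...
.BBW..
.WBWWW
..BBBB
......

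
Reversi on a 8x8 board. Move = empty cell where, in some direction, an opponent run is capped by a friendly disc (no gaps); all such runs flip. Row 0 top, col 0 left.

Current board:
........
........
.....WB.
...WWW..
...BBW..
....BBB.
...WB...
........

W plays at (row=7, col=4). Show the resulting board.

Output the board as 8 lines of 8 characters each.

Place W at (7,4); scan 8 dirs for brackets.
Dir NW: first cell 'W' (not opp) -> no flip
Dir N: opp run (6,4) (5,4) (4,4) capped by W -> flip
Dir NE: first cell '.' (not opp) -> no flip
Dir W: first cell '.' (not opp) -> no flip
Dir E: first cell '.' (not opp) -> no flip
Dir SW: edge -> no flip
Dir S: edge -> no flip
Dir SE: edge -> no flip
All flips: (4,4) (5,4) (6,4)

Answer: ........
........
.....WB.
...WWW..
...BWW..
....WBB.
...WW...
....W...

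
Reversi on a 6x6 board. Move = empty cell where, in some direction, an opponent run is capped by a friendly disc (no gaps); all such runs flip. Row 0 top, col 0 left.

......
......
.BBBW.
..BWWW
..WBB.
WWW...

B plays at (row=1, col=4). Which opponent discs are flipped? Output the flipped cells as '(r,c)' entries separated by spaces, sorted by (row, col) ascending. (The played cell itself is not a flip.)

Answer: (2,4) (3,4)

Derivation:
Dir NW: first cell '.' (not opp) -> no flip
Dir N: first cell '.' (not opp) -> no flip
Dir NE: first cell '.' (not opp) -> no flip
Dir W: first cell '.' (not opp) -> no flip
Dir E: first cell '.' (not opp) -> no flip
Dir SW: first cell 'B' (not opp) -> no flip
Dir S: opp run (2,4) (3,4) capped by B -> flip
Dir SE: first cell '.' (not opp) -> no flip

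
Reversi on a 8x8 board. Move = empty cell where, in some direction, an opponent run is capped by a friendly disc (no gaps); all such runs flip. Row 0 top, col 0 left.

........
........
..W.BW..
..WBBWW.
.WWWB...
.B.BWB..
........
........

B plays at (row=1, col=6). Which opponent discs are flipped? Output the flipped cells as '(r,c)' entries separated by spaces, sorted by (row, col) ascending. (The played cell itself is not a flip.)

Answer: (2,5)

Derivation:
Dir NW: first cell '.' (not opp) -> no flip
Dir N: first cell '.' (not opp) -> no flip
Dir NE: first cell '.' (not opp) -> no flip
Dir W: first cell '.' (not opp) -> no flip
Dir E: first cell '.' (not opp) -> no flip
Dir SW: opp run (2,5) capped by B -> flip
Dir S: first cell '.' (not opp) -> no flip
Dir SE: first cell '.' (not opp) -> no flip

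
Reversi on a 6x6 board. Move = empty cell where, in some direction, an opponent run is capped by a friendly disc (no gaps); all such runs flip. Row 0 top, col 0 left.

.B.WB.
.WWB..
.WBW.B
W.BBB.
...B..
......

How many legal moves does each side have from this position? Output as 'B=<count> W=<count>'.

-- B to move --
(0,0): flips 1 -> legal
(0,2): flips 2 -> legal
(1,0): flips 3 -> legal
(1,4): flips 1 -> legal
(2,0): flips 1 -> legal
(2,4): flips 1 -> legal
(3,1): flips 2 -> legal
(4,0): no bracket -> illegal
(4,1): no bracket -> illegal
B mobility = 7
-- W to move --
(0,0): no bracket -> illegal
(0,2): no bracket -> illegal
(0,5): flips 1 -> legal
(1,0): no bracket -> illegal
(1,4): flips 1 -> legal
(1,5): no bracket -> illegal
(2,4): no bracket -> illegal
(3,1): no bracket -> illegal
(3,5): no bracket -> illegal
(4,1): flips 1 -> legal
(4,2): flips 2 -> legal
(4,4): flips 2 -> legal
(4,5): flips 1 -> legal
(5,2): no bracket -> illegal
(5,3): flips 2 -> legal
(5,4): flips 2 -> legal
W mobility = 8

Answer: B=7 W=8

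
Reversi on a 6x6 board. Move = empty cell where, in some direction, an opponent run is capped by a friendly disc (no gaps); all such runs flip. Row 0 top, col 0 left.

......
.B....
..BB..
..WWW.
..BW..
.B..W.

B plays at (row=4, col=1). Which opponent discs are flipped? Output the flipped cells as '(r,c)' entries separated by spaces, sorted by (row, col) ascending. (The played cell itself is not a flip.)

Dir NW: first cell '.' (not opp) -> no flip
Dir N: first cell '.' (not opp) -> no flip
Dir NE: opp run (3,2) capped by B -> flip
Dir W: first cell '.' (not opp) -> no flip
Dir E: first cell 'B' (not opp) -> no flip
Dir SW: first cell '.' (not opp) -> no flip
Dir S: first cell 'B' (not opp) -> no flip
Dir SE: first cell '.' (not opp) -> no flip

Answer: (3,2)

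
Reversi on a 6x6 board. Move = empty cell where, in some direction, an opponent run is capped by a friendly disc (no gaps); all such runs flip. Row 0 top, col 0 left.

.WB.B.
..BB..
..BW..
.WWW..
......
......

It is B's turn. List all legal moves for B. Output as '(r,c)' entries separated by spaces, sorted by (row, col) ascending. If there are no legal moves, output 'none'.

(0,0): flips 1 -> legal
(1,0): no bracket -> illegal
(1,1): no bracket -> illegal
(1,4): no bracket -> illegal
(2,0): no bracket -> illegal
(2,1): no bracket -> illegal
(2,4): flips 1 -> legal
(3,0): no bracket -> illegal
(3,4): flips 1 -> legal
(4,0): flips 1 -> legal
(4,1): no bracket -> illegal
(4,2): flips 1 -> legal
(4,3): flips 2 -> legal
(4,4): flips 1 -> legal

Answer: (0,0) (2,4) (3,4) (4,0) (4,2) (4,3) (4,4)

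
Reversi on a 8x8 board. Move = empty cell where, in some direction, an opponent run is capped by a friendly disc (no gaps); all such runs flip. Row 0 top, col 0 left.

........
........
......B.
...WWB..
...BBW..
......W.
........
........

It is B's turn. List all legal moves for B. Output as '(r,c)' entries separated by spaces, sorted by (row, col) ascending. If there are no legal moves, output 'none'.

Answer: (2,2) (2,3) (2,4) (2,5) (3,2) (4,6) (5,5)

Derivation:
(2,2): flips 1 -> legal
(2,3): flips 1 -> legal
(2,4): flips 1 -> legal
(2,5): flips 1 -> legal
(3,2): flips 2 -> legal
(3,6): no bracket -> illegal
(4,2): no bracket -> illegal
(4,6): flips 1 -> legal
(4,7): no bracket -> illegal
(5,4): no bracket -> illegal
(5,5): flips 1 -> legal
(5,7): no bracket -> illegal
(6,5): no bracket -> illegal
(6,6): no bracket -> illegal
(6,7): no bracket -> illegal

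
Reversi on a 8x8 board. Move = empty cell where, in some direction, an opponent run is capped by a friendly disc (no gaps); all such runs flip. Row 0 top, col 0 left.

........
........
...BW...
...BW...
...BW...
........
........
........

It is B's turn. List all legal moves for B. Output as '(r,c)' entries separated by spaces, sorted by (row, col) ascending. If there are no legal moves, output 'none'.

(1,3): no bracket -> illegal
(1,4): no bracket -> illegal
(1,5): flips 1 -> legal
(2,5): flips 2 -> legal
(3,5): flips 1 -> legal
(4,5): flips 2 -> legal
(5,3): no bracket -> illegal
(5,4): no bracket -> illegal
(5,5): flips 1 -> legal

Answer: (1,5) (2,5) (3,5) (4,5) (5,5)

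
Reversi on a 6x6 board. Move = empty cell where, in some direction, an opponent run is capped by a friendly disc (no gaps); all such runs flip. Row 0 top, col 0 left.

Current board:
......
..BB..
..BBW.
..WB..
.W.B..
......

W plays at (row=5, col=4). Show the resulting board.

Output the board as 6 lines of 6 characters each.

Answer: ......
..BB..
..BBW.
..WB..
.W.W..
....W.

Derivation:
Place W at (5,4); scan 8 dirs for brackets.
Dir NW: opp run (4,3) capped by W -> flip
Dir N: first cell '.' (not opp) -> no flip
Dir NE: first cell '.' (not opp) -> no flip
Dir W: first cell '.' (not opp) -> no flip
Dir E: first cell '.' (not opp) -> no flip
Dir SW: edge -> no flip
Dir S: edge -> no flip
Dir SE: edge -> no flip
All flips: (4,3)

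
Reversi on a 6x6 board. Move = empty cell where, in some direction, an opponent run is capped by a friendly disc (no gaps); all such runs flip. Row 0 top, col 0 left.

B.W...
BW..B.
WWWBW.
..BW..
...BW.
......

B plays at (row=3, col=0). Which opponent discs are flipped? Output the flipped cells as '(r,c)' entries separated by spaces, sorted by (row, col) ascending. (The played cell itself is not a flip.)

Answer: (2,0)

Derivation:
Dir NW: edge -> no flip
Dir N: opp run (2,0) capped by B -> flip
Dir NE: opp run (2,1), next='.' -> no flip
Dir W: edge -> no flip
Dir E: first cell '.' (not opp) -> no flip
Dir SW: edge -> no flip
Dir S: first cell '.' (not opp) -> no flip
Dir SE: first cell '.' (not opp) -> no flip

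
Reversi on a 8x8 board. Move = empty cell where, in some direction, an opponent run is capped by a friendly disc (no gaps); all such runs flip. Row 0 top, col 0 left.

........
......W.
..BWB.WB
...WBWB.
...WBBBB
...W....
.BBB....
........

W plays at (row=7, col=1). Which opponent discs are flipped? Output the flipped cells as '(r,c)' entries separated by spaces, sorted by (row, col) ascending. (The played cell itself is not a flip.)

Dir NW: first cell '.' (not opp) -> no flip
Dir N: opp run (6,1), next='.' -> no flip
Dir NE: opp run (6,2) capped by W -> flip
Dir W: first cell '.' (not opp) -> no flip
Dir E: first cell '.' (not opp) -> no flip
Dir SW: edge -> no flip
Dir S: edge -> no flip
Dir SE: edge -> no flip

Answer: (6,2)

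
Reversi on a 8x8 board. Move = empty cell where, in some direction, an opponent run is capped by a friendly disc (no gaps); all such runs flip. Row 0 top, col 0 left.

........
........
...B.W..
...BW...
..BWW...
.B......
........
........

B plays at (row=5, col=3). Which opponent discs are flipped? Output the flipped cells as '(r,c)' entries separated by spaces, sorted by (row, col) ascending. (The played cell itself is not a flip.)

Answer: (4,3)

Derivation:
Dir NW: first cell 'B' (not opp) -> no flip
Dir N: opp run (4,3) capped by B -> flip
Dir NE: opp run (4,4), next='.' -> no flip
Dir W: first cell '.' (not opp) -> no flip
Dir E: first cell '.' (not opp) -> no flip
Dir SW: first cell '.' (not opp) -> no flip
Dir S: first cell '.' (not opp) -> no flip
Dir SE: first cell '.' (not opp) -> no flip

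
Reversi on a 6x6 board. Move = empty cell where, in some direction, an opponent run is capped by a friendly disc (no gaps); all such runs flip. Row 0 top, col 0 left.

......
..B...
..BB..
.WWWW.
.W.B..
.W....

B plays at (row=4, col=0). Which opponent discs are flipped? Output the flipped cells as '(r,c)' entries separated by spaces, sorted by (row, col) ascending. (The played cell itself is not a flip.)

Answer: (3,1)

Derivation:
Dir NW: edge -> no flip
Dir N: first cell '.' (not opp) -> no flip
Dir NE: opp run (3,1) capped by B -> flip
Dir W: edge -> no flip
Dir E: opp run (4,1), next='.' -> no flip
Dir SW: edge -> no flip
Dir S: first cell '.' (not opp) -> no flip
Dir SE: opp run (5,1), next=edge -> no flip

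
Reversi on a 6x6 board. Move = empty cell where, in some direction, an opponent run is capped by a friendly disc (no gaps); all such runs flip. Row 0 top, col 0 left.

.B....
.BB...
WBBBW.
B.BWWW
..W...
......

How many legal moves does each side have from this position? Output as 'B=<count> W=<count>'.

Answer: B=6 W=5

Derivation:
-- B to move --
(1,0): flips 1 -> legal
(1,3): no bracket -> illegal
(1,4): no bracket -> illegal
(1,5): no bracket -> illegal
(2,5): flips 1 -> legal
(3,1): no bracket -> illegal
(4,1): no bracket -> illegal
(4,3): flips 1 -> legal
(4,4): flips 1 -> legal
(4,5): flips 1 -> legal
(5,1): no bracket -> illegal
(5,2): flips 1 -> legal
(5,3): no bracket -> illegal
B mobility = 6
-- W to move --
(0,0): flips 2 -> legal
(0,2): flips 4 -> legal
(0,3): no bracket -> illegal
(1,0): no bracket -> illegal
(1,3): flips 1 -> legal
(1,4): no bracket -> illegal
(3,1): flips 1 -> legal
(4,0): flips 1 -> legal
(4,1): no bracket -> illegal
(4,3): no bracket -> illegal
W mobility = 5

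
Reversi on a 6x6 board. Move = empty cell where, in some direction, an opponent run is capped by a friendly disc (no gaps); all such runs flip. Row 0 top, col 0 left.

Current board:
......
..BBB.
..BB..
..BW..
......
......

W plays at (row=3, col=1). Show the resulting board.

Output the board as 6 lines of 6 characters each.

Answer: ......
..BBB.
..BB..
.WWW..
......
......

Derivation:
Place W at (3,1); scan 8 dirs for brackets.
Dir NW: first cell '.' (not opp) -> no flip
Dir N: first cell '.' (not opp) -> no flip
Dir NE: opp run (2,2) (1,3), next='.' -> no flip
Dir W: first cell '.' (not opp) -> no flip
Dir E: opp run (3,2) capped by W -> flip
Dir SW: first cell '.' (not opp) -> no flip
Dir S: first cell '.' (not opp) -> no flip
Dir SE: first cell '.' (not opp) -> no flip
All flips: (3,2)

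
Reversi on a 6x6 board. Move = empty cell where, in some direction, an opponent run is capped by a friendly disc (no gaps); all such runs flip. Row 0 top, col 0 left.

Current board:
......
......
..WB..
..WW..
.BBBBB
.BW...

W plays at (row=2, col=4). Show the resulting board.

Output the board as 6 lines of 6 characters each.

Answer: ......
......
..WWW.
..WW..
.BBBBB
.BW...

Derivation:
Place W at (2,4); scan 8 dirs for brackets.
Dir NW: first cell '.' (not opp) -> no flip
Dir N: first cell '.' (not opp) -> no flip
Dir NE: first cell '.' (not opp) -> no flip
Dir W: opp run (2,3) capped by W -> flip
Dir E: first cell '.' (not opp) -> no flip
Dir SW: first cell 'W' (not opp) -> no flip
Dir S: first cell '.' (not opp) -> no flip
Dir SE: first cell '.' (not opp) -> no flip
All flips: (2,3)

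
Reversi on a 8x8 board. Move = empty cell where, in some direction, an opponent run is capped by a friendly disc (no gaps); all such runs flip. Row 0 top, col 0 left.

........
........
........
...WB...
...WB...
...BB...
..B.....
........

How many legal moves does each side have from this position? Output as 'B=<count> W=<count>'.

-- B to move --
(2,2): flips 1 -> legal
(2,3): flips 2 -> legal
(2,4): no bracket -> illegal
(3,2): flips 2 -> legal
(4,2): flips 1 -> legal
(5,2): flips 1 -> legal
B mobility = 5
-- W to move --
(2,3): no bracket -> illegal
(2,4): no bracket -> illegal
(2,5): flips 1 -> legal
(3,5): flips 1 -> legal
(4,2): no bracket -> illegal
(4,5): flips 1 -> legal
(5,1): no bracket -> illegal
(5,2): no bracket -> illegal
(5,5): flips 1 -> legal
(6,1): no bracket -> illegal
(6,3): flips 1 -> legal
(6,4): no bracket -> illegal
(6,5): flips 1 -> legal
(7,1): no bracket -> illegal
(7,2): no bracket -> illegal
(7,3): no bracket -> illegal
W mobility = 6

Answer: B=5 W=6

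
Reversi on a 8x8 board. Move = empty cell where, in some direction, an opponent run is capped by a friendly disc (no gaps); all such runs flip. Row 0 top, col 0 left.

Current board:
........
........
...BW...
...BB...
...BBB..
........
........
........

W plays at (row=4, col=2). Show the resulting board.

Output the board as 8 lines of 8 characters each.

Place W at (4,2); scan 8 dirs for brackets.
Dir NW: first cell '.' (not opp) -> no flip
Dir N: first cell '.' (not opp) -> no flip
Dir NE: opp run (3,3) capped by W -> flip
Dir W: first cell '.' (not opp) -> no flip
Dir E: opp run (4,3) (4,4) (4,5), next='.' -> no flip
Dir SW: first cell '.' (not opp) -> no flip
Dir S: first cell '.' (not opp) -> no flip
Dir SE: first cell '.' (not opp) -> no flip
All flips: (3,3)

Answer: ........
........
...BW...
...WB...
..WBBB..
........
........
........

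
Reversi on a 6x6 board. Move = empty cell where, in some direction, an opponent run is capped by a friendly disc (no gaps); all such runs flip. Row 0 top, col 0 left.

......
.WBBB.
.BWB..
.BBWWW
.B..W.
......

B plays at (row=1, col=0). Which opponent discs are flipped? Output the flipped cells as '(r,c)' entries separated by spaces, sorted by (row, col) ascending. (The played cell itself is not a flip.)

Answer: (1,1)

Derivation:
Dir NW: edge -> no flip
Dir N: first cell '.' (not opp) -> no flip
Dir NE: first cell '.' (not opp) -> no flip
Dir W: edge -> no flip
Dir E: opp run (1,1) capped by B -> flip
Dir SW: edge -> no flip
Dir S: first cell '.' (not opp) -> no flip
Dir SE: first cell 'B' (not opp) -> no flip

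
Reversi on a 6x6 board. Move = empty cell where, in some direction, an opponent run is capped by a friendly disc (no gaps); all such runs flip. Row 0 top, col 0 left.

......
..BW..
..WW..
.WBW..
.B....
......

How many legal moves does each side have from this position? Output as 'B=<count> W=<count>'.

-- B to move --
(0,2): no bracket -> illegal
(0,3): no bracket -> illegal
(0,4): no bracket -> illegal
(1,1): no bracket -> illegal
(1,4): flips 2 -> legal
(2,0): no bracket -> illegal
(2,1): flips 1 -> legal
(2,4): no bracket -> illegal
(3,0): flips 1 -> legal
(3,4): flips 2 -> legal
(4,0): no bracket -> illegal
(4,2): no bracket -> illegal
(4,3): no bracket -> illegal
(4,4): no bracket -> illegal
B mobility = 4
-- W to move --
(0,1): flips 1 -> legal
(0,2): flips 1 -> legal
(0,3): no bracket -> illegal
(1,1): flips 1 -> legal
(2,1): no bracket -> illegal
(3,0): no bracket -> illegal
(4,0): no bracket -> illegal
(4,2): flips 1 -> legal
(4,3): no bracket -> illegal
(5,0): flips 2 -> legal
(5,1): flips 1 -> legal
(5,2): no bracket -> illegal
W mobility = 6

Answer: B=4 W=6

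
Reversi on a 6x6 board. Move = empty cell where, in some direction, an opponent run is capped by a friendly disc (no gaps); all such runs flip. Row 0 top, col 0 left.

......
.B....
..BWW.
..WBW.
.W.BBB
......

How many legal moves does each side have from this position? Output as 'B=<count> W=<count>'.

Answer: B=9 W=6

Derivation:
-- B to move --
(1,2): flips 2 -> legal
(1,3): flips 1 -> legal
(1,4): flips 2 -> legal
(1,5): flips 1 -> legal
(2,1): flips 1 -> legal
(2,5): flips 3 -> legal
(3,0): no bracket -> illegal
(3,1): flips 1 -> legal
(3,5): flips 1 -> legal
(4,0): no bracket -> illegal
(4,2): flips 1 -> legal
(5,0): no bracket -> illegal
(5,1): no bracket -> illegal
(5,2): no bracket -> illegal
B mobility = 9
-- W to move --
(0,0): no bracket -> illegal
(0,1): no bracket -> illegal
(0,2): no bracket -> illegal
(1,0): no bracket -> illegal
(1,2): flips 1 -> legal
(1,3): no bracket -> illegal
(2,0): no bracket -> illegal
(2,1): flips 1 -> legal
(3,1): no bracket -> illegal
(3,5): no bracket -> illegal
(4,2): flips 1 -> legal
(5,2): flips 1 -> legal
(5,3): flips 2 -> legal
(5,4): flips 2 -> legal
(5,5): no bracket -> illegal
W mobility = 6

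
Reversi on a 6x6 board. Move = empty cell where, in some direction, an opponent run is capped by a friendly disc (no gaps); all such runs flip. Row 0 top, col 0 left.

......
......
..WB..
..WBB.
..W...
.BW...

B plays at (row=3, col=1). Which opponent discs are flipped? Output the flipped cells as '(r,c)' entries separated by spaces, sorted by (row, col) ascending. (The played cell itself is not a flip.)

Answer: (3,2)

Derivation:
Dir NW: first cell '.' (not opp) -> no flip
Dir N: first cell '.' (not opp) -> no flip
Dir NE: opp run (2,2), next='.' -> no flip
Dir W: first cell '.' (not opp) -> no flip
Dir E: opp run (3,2) capped by B -> flip
Dir SW: first cell '.' (not opp) -> no flip
Dir S: first cell '.' (not opp) -> no flip
Dir SE: opp run (4,2), next='.' -> no flip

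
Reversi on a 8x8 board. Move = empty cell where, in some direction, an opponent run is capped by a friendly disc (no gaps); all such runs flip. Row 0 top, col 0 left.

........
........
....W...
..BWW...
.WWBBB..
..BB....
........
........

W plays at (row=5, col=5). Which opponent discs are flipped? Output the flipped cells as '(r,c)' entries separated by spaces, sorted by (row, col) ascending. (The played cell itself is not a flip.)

Answer: (4,4)

Derivation:
Dir NW: opp run (4,4) capped by W -> flip
Dir N: opp run (4,5), next='.' -> no flip
Dir NE: first cell '.' (not opp) -> no flip
Dir W: first cell '.' (not opp) -> no flip
Dir E: first cell '.' (not opp) -> no flip
Dir SW: first cell '.' (not opp) -> no flip
Dir S: first cell '.' (not opp) -> no flip
Dir SE: first cell '.' (not opp) -> no flip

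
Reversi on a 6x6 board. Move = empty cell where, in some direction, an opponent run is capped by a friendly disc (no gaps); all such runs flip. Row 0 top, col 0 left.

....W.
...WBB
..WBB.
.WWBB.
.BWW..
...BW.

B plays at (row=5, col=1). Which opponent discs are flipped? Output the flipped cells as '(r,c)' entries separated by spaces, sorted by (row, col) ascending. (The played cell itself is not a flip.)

Dir NW: first cell '.' (not opp) -> no flip
Dir N: first cell 'B' (not opp) -> no flip
Dir NE: opp run (4,2) capped by B -> flip
Dir W: first cell '.' (not opp) -> no flip
Dir E: first cell '.' (not opp) -> no flip
Dir SW: edge -> no flip
Dir S: edge -> no flip
Dir SE: edge -> no flip

Answer: (4,2)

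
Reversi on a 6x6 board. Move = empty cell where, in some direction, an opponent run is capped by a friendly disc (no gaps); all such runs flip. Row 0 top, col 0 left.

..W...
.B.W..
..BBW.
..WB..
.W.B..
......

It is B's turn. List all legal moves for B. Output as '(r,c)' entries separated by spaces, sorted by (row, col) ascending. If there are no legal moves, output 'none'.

(0,1): no bracket -> illegal
(0,3): flips 1 -> legal
(0,4): flips 1 -> legal
(1,2): no bracket -> illegal
(1,4): no bracket -> illegal
(1,5): flips 1 -> legal
(2,1): flips 1 -> legal
(2,5): flips 1 -> legal
(3,0): no bracket -> illegal
(3,1): flips 1 -> legal
(3,4): no bracket -> illegal
(3,5): no bracket -> illegal
(4,0): no bracket -> illegal
(4,2): flips 1 -> legal
(5,0): flips 2 -> legal
(5,1): no bracket -> illegal
(5,2): no bracket -> illegal

Answer: (0,3) (0,4) (1,5) (2,1) (2,5) (3,1) (4,2) (5,0)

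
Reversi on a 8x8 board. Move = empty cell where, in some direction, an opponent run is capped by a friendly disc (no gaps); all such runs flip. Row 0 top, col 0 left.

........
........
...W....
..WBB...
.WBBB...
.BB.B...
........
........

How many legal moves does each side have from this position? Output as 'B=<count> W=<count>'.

Answer: B=7 W=7

Derivation:
-- B to move --
(1,2): flips 1 -> legal
(1,3): flips 1 -> legal
(1,4): no bracket -> illegal
(2,1): flips 1 -> legal
(2,2): flips 1 -> legal
(2,4): no bracket -> illegal
(3,0): flips 1 -> legal
(3,1): flips 2 -> legal
(4,0): flips 1 -> legal
(5,0): no bracket -> illegal
B mobility = 7
-- W to move --
(2,2): no bracket -> illegal
(2,4): no bracket -> illegal
(2,5): no bracket -> illegal
(3,1): no bracket -> illegal
(3,5): flips 2 -> legal
(4,0): no bracket -> illegal
(4,5): flips 4 -> legal
(5,0): no bracket -> illegal
(5,3): flips 2 -> legal
(5,5): no bracket -> illegal
(6,0): no bracket -> illegal
(6,1): flips 1 -> legal
(6,2): flips 2 -> legal
(6,3): flips 1 -> legal
(6,4): no bracket -> illegal
(6,5): flips 2 -> legal
W mobility = 7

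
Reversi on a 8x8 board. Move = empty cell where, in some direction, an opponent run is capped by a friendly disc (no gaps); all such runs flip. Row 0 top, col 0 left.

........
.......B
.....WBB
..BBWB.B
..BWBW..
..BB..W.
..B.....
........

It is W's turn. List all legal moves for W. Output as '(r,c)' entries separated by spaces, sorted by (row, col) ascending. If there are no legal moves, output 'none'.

Answer: (2,1) (2,3) (3,1) (3,6) (4,1) (5,4) (6,1) (6,3)

Derivation:
(0,6): no bracket -> illegal
(0,7): no bracket -> illegal
(1,5): no bracket -> illegal
(1,6): no bracket -> illegal
(2,1): flips 1 -> legal
(2,2): no bracket -> illegal
(2,3): flips 1 -> legal
(2,4): no bracket -> illegal
(3,1): flips 2 -> legal
(3,6): flips 1 -> legal
(4,1): flips 1 -> legal
(4,6): no bracket -> illegal
(4,7): no bracket -> illegal
(5,1): no bracket -> illegal
(5,4): flips 1 -> legal
(5,5): no bracket -> illegal
(6,1): flips 1 -> legal
(6,3): flips 1 -> legal
(6,4): no bracket -> illegal
(7,1): no bracket -> illegal
(7,2): no bracket -> illegal
(7,3): no bracket -> illegal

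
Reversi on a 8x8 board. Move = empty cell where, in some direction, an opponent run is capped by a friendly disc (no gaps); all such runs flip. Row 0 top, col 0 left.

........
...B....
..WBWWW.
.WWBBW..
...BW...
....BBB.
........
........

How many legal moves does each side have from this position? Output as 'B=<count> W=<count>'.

-- B to move --
(1,1): flips 1 -> legal
(1,2): no bracket -> illegal
(1,4): flips 1 -> legal
(1,5): flips 1 -> legal
(1,6): flips 1 -> legal
(1,7): no bracket -> illegal
(2,0): no bracket -> illegal
(2,1): flips 2 -> legal
(2,7): flips 3 -> legal
(3,0): flips 2 -> legal
(3,6): flips 1 -> legal
(3,7): no bracket -> illegal
(4,0): flips 2 -> legal
(4,1): flips 1 -> legal
(4,2): no bracket -> illegal
(4,5): flips 1 -> legal
(4,6): flips 2 -> legal
(5,3): no bracket -> illegal
B mobility = 12
-- W to move --
(0,2): flips 1 -> legal
(0,3): no bracket -> illegal
(0,4): flips 1 -> legal
(1,2): no bracket -> illegal
(1,4): flips 1 -> legal
(4,2): flips 2 -> legal
(4,5): no bracket -> illegal
(4,6): no bracket -> illegal
(4,7): no bracket -> illegal
(5,2): flips 2 -> legal
(5,3): no bracket -> illegal
(5,7): no bracket -> illegal
(6,3): no bracket -> illegal
(6,4): flips 1 -> legal
(6,5): flips 2 -> legal
(6,6): flips 1 -> legal
(6,7): no bracket -> illegal
W mobility = 8

Answer: B=12 W=8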